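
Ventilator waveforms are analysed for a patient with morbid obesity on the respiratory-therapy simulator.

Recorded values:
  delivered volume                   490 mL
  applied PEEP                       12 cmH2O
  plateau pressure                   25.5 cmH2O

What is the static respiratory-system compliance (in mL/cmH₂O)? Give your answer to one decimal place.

Cstat = Vt / (Pplat − PEEP) = 490 / (25.5 − 12) = 490 / 13.5 = 36.296 mL/cmH2O.

36.3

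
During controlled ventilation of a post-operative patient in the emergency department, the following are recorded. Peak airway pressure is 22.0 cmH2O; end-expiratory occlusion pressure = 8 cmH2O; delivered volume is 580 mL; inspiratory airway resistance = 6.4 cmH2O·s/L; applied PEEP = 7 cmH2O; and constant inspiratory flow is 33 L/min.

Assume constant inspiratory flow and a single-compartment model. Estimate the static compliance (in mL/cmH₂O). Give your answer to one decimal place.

Flow: 33 L/min ÷ 60 = 0.55 L/s.
Total PEEP = 8 cmH2O (set 7 + intrinsic 1); this is the baseline alveolar pressure.
Equation of motion (constant flow): PIP = Vt/C + R·V̇ + PEEP.
Vt/C = PIP − R·V̇ − PEEP = 22.0 − 6.4×0.55 − 8 = 22.0 − 3.52 − 8 = 10.48 cmH2O.
C = Vt / 10.48 = 580 / 10.48 = 55.344 mL/cmH2O.

55.3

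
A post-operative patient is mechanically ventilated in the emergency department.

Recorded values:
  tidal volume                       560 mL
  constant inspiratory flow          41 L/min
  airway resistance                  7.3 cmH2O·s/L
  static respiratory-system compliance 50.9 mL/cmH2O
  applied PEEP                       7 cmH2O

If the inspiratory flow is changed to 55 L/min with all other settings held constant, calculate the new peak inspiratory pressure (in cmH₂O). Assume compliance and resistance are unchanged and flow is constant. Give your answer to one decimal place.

24.7

Flow: 41 L/min ÷ 60 = 0.6833 L/s.
New flow: 55 L/min ÷ 60 = 0.9167 L/s.
PIP = Vt/C + R·V̇ + PEEP (constant-flow equation of motion).
Only the resistive term changes: ΔPIP = R × ΔV̇ = 7.3 × (0.9167 − 0.6833) = 7.3 × 0.2334 = 1.704 cmH2O.
Original PIP = 560/50.9 + 7.3×0.6833 + 7 = 22.99 cmH2O; new PIP = 22.99 + (1.704) = 24.694 cmH2O.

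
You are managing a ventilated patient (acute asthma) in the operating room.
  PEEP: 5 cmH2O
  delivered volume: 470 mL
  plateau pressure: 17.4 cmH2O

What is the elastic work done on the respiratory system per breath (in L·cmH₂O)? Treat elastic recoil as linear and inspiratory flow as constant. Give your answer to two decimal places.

2.91

Elastic work ≈ ½ × (Pplat − PEEP) × Vt = 0.5 × (17.4 − 5) × 0.470 L = 0.5 × 12.4 × 0.470 = 2.914 L·cmH2O.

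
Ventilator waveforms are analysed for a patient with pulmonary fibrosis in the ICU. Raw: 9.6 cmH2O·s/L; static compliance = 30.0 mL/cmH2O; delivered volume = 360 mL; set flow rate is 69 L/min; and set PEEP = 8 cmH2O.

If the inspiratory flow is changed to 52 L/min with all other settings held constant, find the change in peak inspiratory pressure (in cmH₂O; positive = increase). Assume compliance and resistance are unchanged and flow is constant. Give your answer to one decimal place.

Flow: 69 L/min ÷ 60 = 1.15 L/s.
New flow: 52 L/min ÷ 60 = 0.8667 L/s.
PIP = Vt/C + R·V̇ + PEEP (constant-flow equation of motion).
Only the resistive term changes: ΔPIP = R × ΔV̇ = 9.6 × (0.8667 − 1.15) = 9.6 × -0.2833 = -2.72 cmH2O.

-2.7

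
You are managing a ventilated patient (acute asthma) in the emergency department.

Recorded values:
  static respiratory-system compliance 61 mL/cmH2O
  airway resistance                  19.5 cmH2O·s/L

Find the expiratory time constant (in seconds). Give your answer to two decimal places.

1.19

τ = R × C = 19.5 × 61 mL/cmH2O = 19.5 × 0.061 L/cmH2O = 1.19 s.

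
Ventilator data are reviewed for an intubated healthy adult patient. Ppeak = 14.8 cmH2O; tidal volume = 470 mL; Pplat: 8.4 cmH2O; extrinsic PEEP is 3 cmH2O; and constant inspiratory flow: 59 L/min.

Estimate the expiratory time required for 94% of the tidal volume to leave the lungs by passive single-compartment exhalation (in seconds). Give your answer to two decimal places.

1.59

Flow: 59 L/min ÷ 60 = 0.9833 L/s.
R = (PIP − Pplat)/V̇ = (14.8 − 8.4) / 0.9833 = 6.4/0.9833 = 6.509 cmH2O·s/L.
C = Vt/(Pplat − PEEP) = 470.0 / (8.4 − 3) = 470.0/5.4 = 87.037 mL/cmH2O.
τ = R × C = 6.509 × 0.08704 L/cmH2O = 0.5665 s.
t = −τ·ln(1 − 0.94) = −0.5665·ln(0.06) = 1.594 s.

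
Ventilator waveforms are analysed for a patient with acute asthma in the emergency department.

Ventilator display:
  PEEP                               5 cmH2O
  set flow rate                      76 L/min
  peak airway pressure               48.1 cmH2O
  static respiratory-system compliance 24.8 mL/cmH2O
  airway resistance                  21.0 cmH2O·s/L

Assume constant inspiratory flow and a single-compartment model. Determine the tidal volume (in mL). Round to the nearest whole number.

Flow: 76 L/min ÷ 60 = 1.2667 L/s.
Equation of motion (constant flow): PIP = Vt/C + R·V̇ + PEEP.
Vt/C = PIP − R·V̇ − PEEP = 48.1 − 26.601 − 5 = 16.499 cmH2O.
Vt = C × 16.499 = 24.8 × 16.499 = 409.18 mL.

409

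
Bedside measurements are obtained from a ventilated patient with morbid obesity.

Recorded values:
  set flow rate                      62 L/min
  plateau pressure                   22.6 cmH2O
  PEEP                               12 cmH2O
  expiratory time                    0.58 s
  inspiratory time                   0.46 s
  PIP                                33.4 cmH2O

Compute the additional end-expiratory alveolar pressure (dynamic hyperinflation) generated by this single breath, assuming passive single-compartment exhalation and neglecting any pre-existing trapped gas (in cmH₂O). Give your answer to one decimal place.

Flow: 62 L/min ÷ 60 = 1.0333 L/s.
Vt = flow × Ti = 1.0333 L/s × 0.46 s × 1000 mL/L = 475.32 mL.
R = (PIP − Pplat)/V̇ = (33.4 − 22.6) / 1.0333 = 10.8/1.0333 = 10.452 cmH2O·s/L.
C = Vt/(Pplat − PEEP) = 475.32 / (22.6 − 12) = 475.32/10.6 = 44.842 mL/cmH2O.
τ = R × C = 10.452 × 0.04484 L/cmH2O = 0.4687 s.
Fraction remaining = e^(−Te/τ) = e^(−0.58/0.4687) = 0.2901; trapped volume = 475.32 × 0.2901 = 137.89 mL.
Additional alveolar pressure from trapping ≈ V_trapped / C = 137.89 / 44.842 = 3.075 cmH2O.

3.1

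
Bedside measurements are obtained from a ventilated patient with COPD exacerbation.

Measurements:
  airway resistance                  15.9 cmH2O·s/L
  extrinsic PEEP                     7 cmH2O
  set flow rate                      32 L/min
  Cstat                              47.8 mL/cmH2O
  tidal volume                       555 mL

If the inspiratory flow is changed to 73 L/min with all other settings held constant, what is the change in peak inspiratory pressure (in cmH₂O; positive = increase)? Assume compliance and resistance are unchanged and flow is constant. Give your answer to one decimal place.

10.9

Flow: 32 L/min ÷ 60 = 0.5333 L/s.
New flow: 73 L/min ÷ 60 = 1.2167 L/s.
PIP = Vt/C + R·V̇ + PEEP (constant-flow equation of motion).
Only the resistive term changes: ΔPIP = R × ΔV̇ = 15.9 × (1.2167 − 0.5333) = 15.9 × 0.6834 = 10.866 cmH2O.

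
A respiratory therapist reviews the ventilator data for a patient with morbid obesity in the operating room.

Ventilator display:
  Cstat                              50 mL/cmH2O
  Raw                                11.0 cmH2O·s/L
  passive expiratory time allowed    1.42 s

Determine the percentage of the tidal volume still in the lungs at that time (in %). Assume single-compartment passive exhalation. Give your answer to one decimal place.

7.6

τ = R × C = 11.0 × 50 mL/cmH2O = 11.0 × 0.050 L/cmH2O = 0.55 s.
Passive exhalation: V(t)/V₀ = e^(−t/τ) = e^(−1.42/0.55) = 0.07564.
Fraction remaining = 0.07564 → 7.564%.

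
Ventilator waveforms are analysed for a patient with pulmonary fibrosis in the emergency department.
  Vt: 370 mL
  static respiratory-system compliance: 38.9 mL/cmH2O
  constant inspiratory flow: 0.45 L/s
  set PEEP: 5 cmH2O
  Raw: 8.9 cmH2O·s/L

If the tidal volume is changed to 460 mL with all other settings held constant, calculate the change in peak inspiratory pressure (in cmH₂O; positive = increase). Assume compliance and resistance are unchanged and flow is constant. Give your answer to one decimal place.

PIP = Vt/C + R·V̇ + PEEP (constant-flow equation of motion).
Only the elastic term changes: ΔPIP = ΔVt / C = (460 − 370) / 38.9 = 2.314 cmH2O.

2.3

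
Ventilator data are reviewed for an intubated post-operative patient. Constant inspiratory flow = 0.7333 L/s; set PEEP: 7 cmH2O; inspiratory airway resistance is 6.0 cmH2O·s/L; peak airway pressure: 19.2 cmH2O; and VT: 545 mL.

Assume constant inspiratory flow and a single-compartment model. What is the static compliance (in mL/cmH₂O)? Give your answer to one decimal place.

69.9

Equation of motion (constant flow): PIP = Vt/C + R·V̇ + PEEP.
Vt/C = PIP − R·V̇ − PEEP = 19.2 − 6.0×0.7333 − 7 = 19.2 − 4.4 − 7 = 7.8 cmH2O.
C = Vt / 7.8 = 545 / 7.8 = 69.872 mL/cmH2O.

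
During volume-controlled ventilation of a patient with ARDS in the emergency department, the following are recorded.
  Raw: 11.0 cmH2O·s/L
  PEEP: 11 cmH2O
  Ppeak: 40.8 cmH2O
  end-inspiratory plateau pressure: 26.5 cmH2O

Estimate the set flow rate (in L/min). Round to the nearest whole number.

flow = (PIP − Pplat) / Raw = (40.8 − 26.5) / 11.0 = 1.3 L/s × 60 = 78.0 L/min.

78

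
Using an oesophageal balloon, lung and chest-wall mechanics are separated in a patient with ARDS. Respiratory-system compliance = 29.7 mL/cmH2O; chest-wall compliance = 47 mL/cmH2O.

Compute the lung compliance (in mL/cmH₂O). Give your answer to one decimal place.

1/CL = 1/Crs − 1/Ccw.
1/CL = 1/29.7 − 1/47 = 0.01239.
CL = 80.71 mL/cmH2O.

80.7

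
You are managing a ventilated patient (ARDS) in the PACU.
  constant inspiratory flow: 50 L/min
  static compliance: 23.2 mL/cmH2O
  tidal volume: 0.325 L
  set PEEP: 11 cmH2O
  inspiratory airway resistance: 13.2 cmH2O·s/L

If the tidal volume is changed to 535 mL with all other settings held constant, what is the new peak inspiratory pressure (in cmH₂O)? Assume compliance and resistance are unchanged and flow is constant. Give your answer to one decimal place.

Flow: 50 L/min ÷ 60 = 0.8333 L/s.
PIP = Vt/C + R·V̇ + PEEP (constant-flow equation of motion).
Only the elastic term changes: ΔPIP = ΔVt / C = (535 − 325) / 23.2 = 9.052 cmH2O.
Original PIP = 325/23.2 + 13.2×0.8333 + 11 = 36.008 cmH2O; new PIP = 36.008 + (9.052) = 45.06 cmH2O.

45.1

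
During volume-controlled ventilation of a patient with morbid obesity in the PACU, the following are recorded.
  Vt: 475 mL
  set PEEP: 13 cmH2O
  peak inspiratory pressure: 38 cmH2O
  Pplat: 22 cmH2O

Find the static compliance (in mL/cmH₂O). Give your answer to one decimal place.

52.8

Cstat = Vt / (Pplat − PEEP) = 475 / (22 − 13) = 475 / 9.0 = 52.778 mL/cmH2O.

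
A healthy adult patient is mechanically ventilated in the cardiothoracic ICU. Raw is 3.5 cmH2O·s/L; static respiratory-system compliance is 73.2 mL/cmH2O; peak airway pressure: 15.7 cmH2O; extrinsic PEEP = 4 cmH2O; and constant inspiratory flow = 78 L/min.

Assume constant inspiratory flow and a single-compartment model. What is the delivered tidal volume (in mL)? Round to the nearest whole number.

523

Flow: 78 L/min ÷ 60 = 1.3 L/s.
Equation of motion (constant flow): PIP = Vt/C + R·V̇ + PEEP.
Vt/C = PIP − R·V̇ − PEEP = 15.7 − 4.55 − 4 = 7.15 cmH2O.
Vt = C × 7.15 = 73.2 × 7.15 = 523.38 mL.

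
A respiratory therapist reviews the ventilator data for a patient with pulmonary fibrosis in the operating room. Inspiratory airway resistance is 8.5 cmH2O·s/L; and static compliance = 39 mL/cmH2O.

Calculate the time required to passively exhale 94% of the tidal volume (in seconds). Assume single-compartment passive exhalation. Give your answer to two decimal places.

τ = R × C = 8.5 × 39 mL/cmH2O = 8.5 × 0.039 L/cmH2O = 0.3315 s.
Exhaled fraction f = 1 − e^(−t/τ) → t = −τ·ln(1 − f) = −0.3315·ln(0.06) = 0.9326 s.

0.93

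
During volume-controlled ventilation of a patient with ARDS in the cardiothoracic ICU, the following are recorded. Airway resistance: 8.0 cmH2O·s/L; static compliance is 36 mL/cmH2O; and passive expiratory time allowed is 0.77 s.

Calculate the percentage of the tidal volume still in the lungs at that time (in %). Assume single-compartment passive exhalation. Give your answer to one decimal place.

6.9

τ = R × C = 8.0 × 36 mL/cmH2O = 8.0 × 0.036 L/cmH2O = 0.288 s.
Passive exhalation: V(t)/V₀ = e^(−t/τ) = e^(−0.77/0.288) = 0.069.
Fraction remaining = 0.069 → 6.9%.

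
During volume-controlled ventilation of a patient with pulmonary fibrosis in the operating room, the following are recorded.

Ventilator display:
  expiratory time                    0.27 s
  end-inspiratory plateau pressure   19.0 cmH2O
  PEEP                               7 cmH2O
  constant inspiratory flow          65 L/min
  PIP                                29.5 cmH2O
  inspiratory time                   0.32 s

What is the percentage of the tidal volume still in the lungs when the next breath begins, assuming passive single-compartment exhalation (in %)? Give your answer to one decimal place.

38.1

Flow: 65 L/min ÷ 60 = 1.0833 L/s.
Vt = flow × Ti = 1.0833 L/s × 0.32 s × 1000 mL/L = 346.66 mL.
R = (PIP − Pplat)/V̇ = (29.5 − 19.0) / 1.0833 = 10.5/1.0833 = 9.693 cmH2O·s/L.
C = Vt/(Pplat − PEEP) = 346.66 / (19.0 − 7) = 346.66/12.0 = 28.888 mL/cmH2O.
τ = R × C = 9.693 × 0.02889 L/cmH2O = 0.28 s.
Fraction remaining at end-expiration = e^(−Te/τ) = e^(−0.27/0.28) = 0.3813 → 38.13%.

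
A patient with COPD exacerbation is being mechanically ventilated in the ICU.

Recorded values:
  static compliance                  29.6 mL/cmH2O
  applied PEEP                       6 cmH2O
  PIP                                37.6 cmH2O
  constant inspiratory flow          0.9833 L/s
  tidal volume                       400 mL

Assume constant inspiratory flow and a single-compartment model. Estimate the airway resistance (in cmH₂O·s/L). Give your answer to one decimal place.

Equation of motion (constant flow): PIP = Vt/C + R·V̇ + PEEP.
R·V̇ = PIP − Vt/C − PEEP = 37.6 − 400/29.6 − 6 = 37.6 − 13.514 − 6 = 18.086 cmH2O.
R = 18.086 / 0.9833 = 18.393 cmH2O·s/L.

18.4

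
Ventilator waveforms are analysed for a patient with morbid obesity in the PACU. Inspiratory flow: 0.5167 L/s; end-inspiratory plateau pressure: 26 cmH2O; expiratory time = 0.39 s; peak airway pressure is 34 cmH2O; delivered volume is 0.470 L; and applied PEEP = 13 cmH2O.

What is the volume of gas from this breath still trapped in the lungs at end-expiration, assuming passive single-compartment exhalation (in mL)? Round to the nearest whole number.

234

R = (PIP − Pplat)/V̇ = (34 − 26) / 0.5167 = 8.0/0.5167 = 15.483 cmH2O·s/L.
C = Vt/(Pplat − PEEP) = 470.0 / (26 − 13) = 470.0/13.0 = 36.154 mL/cmH2O.
τ = R × C = 15.483 × 0.03615 L/cmH2O = 0.5597 s.
Fraction remaining = e^(−Te/τ) = e^(−0.39/0.5597) = 0.4982.
Trapped volume = 470.0 × 0.4982 = 234.15 mL.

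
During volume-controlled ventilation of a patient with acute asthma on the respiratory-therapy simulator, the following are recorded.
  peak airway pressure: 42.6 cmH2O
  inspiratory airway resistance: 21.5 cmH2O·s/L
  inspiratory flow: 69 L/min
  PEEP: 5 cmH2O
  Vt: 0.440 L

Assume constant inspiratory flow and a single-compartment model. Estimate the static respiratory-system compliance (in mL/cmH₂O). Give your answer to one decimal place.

34.2

Flow: 69 L/min ÷ 60 = 1.15 L/s.
Equation of motion (constant flow): PIP = Vt/C + R·V̇ + PEEP.
Vt/C = PIP − R·V̇ − PEEP = 42.6 − 21.5×1.15 − 5 = 42.6 − 24.725 − 5 = 12.875 cmH2O.
C = Vt / 12.875 = 440 / 12.875 = 34.175 mL/cmH2O.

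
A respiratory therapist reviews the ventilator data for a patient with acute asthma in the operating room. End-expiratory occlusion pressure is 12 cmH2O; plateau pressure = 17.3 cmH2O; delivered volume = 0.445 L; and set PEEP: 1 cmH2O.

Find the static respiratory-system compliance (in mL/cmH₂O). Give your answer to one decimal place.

End-expiratory occlusion gives total PEEP = 12 cmH2O (intrinsic PEEP = 12 − 1 = 11). Use total PEEP for the elastic gradient.
Cstat = Vt / (Pplat − PEEPtotal) = 445 / (17.3 − 12) = 445 / 5.3 = 83.962 mL/cmH2O.

84.0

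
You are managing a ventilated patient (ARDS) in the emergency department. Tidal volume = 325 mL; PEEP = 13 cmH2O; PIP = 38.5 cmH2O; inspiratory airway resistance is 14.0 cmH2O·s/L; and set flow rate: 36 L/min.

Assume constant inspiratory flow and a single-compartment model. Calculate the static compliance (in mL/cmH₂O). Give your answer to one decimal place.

Flow: 36 L/min ÷ 60 = 0.6 L/s.
Equation of motion (constant flow): PIP = Vt/C + R·V̇ + PEEP.
Vt/C = PIP − R·V̇ − PEEP = 38.5 − 14.0×0.6 − 13 = 38.5 − 8.4 − 13 = 17.1 cmH2O.
C = Vt / 17.1 = 325 / 17.1 = 19.006 mL/cmH2O.

19.0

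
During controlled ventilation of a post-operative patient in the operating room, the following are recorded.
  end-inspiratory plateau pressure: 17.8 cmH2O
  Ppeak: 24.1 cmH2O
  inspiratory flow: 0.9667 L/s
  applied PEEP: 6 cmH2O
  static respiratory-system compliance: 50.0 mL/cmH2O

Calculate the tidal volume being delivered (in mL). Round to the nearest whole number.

Vt = Cstat × (Pplat − PEEP) = 50.0 × (17.8 − 6) = 50.0 × 11.8 = 590.0 mL.

590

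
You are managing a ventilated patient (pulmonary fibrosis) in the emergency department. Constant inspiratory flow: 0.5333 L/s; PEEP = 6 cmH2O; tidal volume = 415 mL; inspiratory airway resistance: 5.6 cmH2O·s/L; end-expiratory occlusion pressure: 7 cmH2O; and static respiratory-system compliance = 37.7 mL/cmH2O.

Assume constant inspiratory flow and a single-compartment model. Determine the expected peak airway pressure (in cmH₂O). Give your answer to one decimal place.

Total PEEP = 7 cmH2O (set 6 + intrinsic 1); this is the baseline alveolar pressure.
Equation of motion (constant flow): PIP = Vt/C + R·V̇ + PEEP.
PIP = 415/37.7 + 5.6×0.5333 + 7 = 11.008 + 2.986 + 7 = 20.994 cmH2O.

21.0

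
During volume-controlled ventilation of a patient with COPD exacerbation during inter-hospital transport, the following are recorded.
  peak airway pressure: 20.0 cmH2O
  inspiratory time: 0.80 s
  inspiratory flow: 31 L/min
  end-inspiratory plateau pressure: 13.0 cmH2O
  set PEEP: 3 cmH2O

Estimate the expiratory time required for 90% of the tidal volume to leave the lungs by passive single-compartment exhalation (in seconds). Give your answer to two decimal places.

Flow: 31 L/min ÷ 60 = 0.5167 L/s.
Vt = flow × Ti = 0.5167 L/s × 0.80 s × 1000 mL/L = 413.36 mL.
R = (PIP − Pplat)/V̇ = (20.0 − 13.0) / 0.5167 = 7.0/0.5167 = 13.548 cmH2O·s/L.
C = Vt/(Pplat − PEEP) = 413.36 / (13.0 − 3) = 413.36/10.0 = 41.336 mL/cmH2O.
τ = R × C = 13.548 × 0.04134 L/cmH2O = 0.5601 s.
t = −τ·ln(1 − 0.90) = −0.5601·ln(0.1) = 1.29 s.

1.29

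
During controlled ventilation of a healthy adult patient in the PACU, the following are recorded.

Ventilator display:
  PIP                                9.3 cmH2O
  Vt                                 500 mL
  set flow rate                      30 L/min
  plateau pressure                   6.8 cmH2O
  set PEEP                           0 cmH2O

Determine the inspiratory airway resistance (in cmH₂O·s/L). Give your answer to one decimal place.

Flow: 30 L/min ÷ 60 = 0.5 L/s.
Raw = (PIP − Pplat) / flow = (9.3 − 6.8) / 0.5 = 2.5 / 0.5 = 5.0 cmH2O·s/L.

5.0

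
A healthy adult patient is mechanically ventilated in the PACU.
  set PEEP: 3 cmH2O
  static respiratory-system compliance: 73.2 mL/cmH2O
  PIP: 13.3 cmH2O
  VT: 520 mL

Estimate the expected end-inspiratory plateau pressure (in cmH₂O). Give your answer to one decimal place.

Pplat = PEEP + Vt / Cstat = 3 + 520 / 73.2 = 3 + 7.104 = 10.104 cmH2O.

10.1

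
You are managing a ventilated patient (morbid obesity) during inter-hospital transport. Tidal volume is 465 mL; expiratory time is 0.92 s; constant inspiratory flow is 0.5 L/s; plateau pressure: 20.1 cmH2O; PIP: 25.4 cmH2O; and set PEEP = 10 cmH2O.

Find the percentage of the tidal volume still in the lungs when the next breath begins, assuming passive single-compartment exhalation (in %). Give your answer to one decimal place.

15.2

R = (PIP − Pplat)/V̇ = (25.4 − 20.1) / 0.5 = 5.3/0.5 = 10.6 cmH2O·s/L.
C = Vt/(Pplat − PEEP) = 465.0 / (20.1 − 10) = 465.0/10.1 = 46.04 mL/cmH2O.
τ = R × C = 10.6 × 0.04604 L/cmH2O = 0.488 s.
Fraction remaining at end-expiration = e^(−Te/τ) = e^(−0.92/0.488) = 0.1518 → 15.18%.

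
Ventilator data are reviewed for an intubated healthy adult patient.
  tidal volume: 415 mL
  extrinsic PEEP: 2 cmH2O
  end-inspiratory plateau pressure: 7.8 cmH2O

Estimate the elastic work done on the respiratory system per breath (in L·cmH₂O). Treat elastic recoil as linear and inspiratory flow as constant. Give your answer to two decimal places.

Elastic work ≈ ½ × (Pplat − PEEP) × Vt = 0.5 × (7.8 − 2) × 0.415 L = 0.5 × 5.8 × 0.415 = 1.204 L·cmH2O.

1.20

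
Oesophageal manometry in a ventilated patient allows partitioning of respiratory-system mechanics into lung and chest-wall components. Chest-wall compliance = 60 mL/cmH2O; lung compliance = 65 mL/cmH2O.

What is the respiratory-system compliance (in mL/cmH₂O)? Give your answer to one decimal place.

Lung and chest wall are elastances in series: 1/Crs = 1/CL + 1/Ccw.
1/Crs = 1/65 + 1/60 = 0.03205.
Crs = 31.201 mL/cmH2O.

31.2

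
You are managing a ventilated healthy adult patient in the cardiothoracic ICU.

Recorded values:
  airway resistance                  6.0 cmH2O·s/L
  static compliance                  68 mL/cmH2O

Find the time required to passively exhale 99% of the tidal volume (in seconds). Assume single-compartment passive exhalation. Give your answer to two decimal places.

1.88

τ = R × C = 6.0 × 68 mL/cmH2O = 6.0 × 0.068 L/cmH2O = 0.408 s.
Exhaled fraction f = 1 − e^(−t/τ) → t = −τ·ln(1 − f) = −0.408·ln(0.01) = 1.879 s.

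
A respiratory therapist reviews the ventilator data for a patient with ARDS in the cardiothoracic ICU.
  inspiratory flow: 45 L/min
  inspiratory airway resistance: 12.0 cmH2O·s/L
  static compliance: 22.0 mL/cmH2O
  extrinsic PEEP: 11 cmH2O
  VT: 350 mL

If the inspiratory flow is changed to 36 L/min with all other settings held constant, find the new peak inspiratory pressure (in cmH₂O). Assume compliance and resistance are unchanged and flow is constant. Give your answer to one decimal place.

Flow: 45 L/min ÷ 60 = 0.75 L/s.
New flow: 36 L/min ÷ 60 = 0.6 L/s.
PIP = Vt/C + R·V̇ + PEEP (constant-flow equation of motion).
Only the resistive term changes: ΔPIP = R × ΔV̇ = 12.0 × (0.6 − 0.75) = 12.0 × -0.15 = -1.8 cmH2O.
Original PIP = 350/22.0 + 12.0×0.75 + 11 = 35.909 cmH2O; new PIP = 35.909 + (-1.8) = 34.109 cmH2O.

34.1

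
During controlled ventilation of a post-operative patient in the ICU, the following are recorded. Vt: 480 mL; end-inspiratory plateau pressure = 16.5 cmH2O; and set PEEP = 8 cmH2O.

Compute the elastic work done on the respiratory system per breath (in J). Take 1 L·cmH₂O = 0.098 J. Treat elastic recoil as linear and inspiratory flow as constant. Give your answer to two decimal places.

0.20

Elastic work ≈ ½ × (Pplat − PEEP) × Vt = 0.5 × (16.5 − 8) × 0.480 L = 0.5 × 8.5 × 0.480 = 2.04 L·cmH2O.
× 0.098 J/(L·cmH2O) → 0.1999 J.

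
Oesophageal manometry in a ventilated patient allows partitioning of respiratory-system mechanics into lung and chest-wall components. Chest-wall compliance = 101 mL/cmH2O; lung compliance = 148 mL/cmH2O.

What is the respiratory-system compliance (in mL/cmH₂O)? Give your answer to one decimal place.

Lung and chest wall are elastances in series: 1/Crs = 1/CL + 1/Ccw.
1/Crs = 1/148 + 1/101 = 0.01666.
Crs = 60.024 mL/cmH2O.

60.0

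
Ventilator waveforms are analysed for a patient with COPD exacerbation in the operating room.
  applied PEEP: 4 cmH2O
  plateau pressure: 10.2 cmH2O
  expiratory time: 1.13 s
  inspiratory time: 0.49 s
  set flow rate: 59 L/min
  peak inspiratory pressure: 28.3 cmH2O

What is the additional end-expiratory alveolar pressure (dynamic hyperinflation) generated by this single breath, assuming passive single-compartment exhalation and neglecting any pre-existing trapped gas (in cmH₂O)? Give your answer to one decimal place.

Flow: 59 L/min ÷ 60 = 0.9833 L/s.
Vt = flow × Ti = 0.9833 L/s × 0.49 s × 1000 mL/L = 481.82 mL.
R = (PIP − Pplat)/V̇ = (28.3 − 10.2) / 0.9833 = 18.1/0.9833 = 18.407 cmH2O·s/L.
C = Vt/(Pplat − PEEP) = 481.82 / (10.2 − 4) = 481.82/6.2 = 77.713 mL/cmH2O.
τ = R × C = 18.407 × 0.07771 L/cmH2O = 1.43 s.
Fraction remaining = e^(−Te/τ) = e^(−1.13/1.43) = 0.4537; trapped volume = 481.82 × 0.4537 = 218.6 mL.
Additional alveolar pressure from trapping ≈ V_trapped / C = 218.6 / 77.713 = 2.813 cmH2O.

2.8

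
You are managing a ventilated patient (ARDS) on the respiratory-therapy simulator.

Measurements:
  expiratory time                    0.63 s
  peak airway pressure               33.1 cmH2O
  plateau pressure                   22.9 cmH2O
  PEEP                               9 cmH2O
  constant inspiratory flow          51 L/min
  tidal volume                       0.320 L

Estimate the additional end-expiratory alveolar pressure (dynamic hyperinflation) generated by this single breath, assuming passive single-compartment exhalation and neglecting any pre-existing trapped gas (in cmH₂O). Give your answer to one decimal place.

1.4

Flow: 51 L/min ÷ 60 = 0.85 L/s.
R = (PIP − Pplat)/V̇ = (33.1 − 22.9) / 0.85 = 10.2/0.85 = 12.0 cmH2O·s/L.
C = Vt/(Pplat − PEEP) = 320.0 / (22.9 − 9) = 320.0/13.9 = 23.022 mL/cmH2O.
τ = R × C = 12.0 × 0.02302 L/cmH2O = 0.2762 s.
Fraction remaining = e^(−Te/τ) = e^(−0.63/0.2762) = 0.1022; trapped volume = 320.0 × 0.1022 = 32.704 mL.
Additional alveolar pressure from trapping ≈ V_trapped / C = 32.704 / 23.022 = 1.421 cmH2O.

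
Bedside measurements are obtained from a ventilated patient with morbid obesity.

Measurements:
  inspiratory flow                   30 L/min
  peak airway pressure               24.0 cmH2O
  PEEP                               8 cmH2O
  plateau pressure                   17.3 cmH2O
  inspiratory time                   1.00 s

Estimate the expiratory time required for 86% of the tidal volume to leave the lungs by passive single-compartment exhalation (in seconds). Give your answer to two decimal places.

Flow: 30 L/min ÷ 60 = 0.5 L/s.
Vt = flow × Ti = 0.5 L/s × 1.00 s × 1000 mL/L = 500.0 mL.
R = (PIP − Pplat)/V̇ = (24.0 − 17.3) / 0.5 = 6.7/0.5 = 13.4 cmH2O·s/L.
C = Vt/(Pplat − PEEP) = 500.0 / (17.3 − 8) = 500.0/9.3 = 53.763 mL/cmH2O.
τ = R × C = 13.4 × 0.05376 L/cmH2O = 0.7204 s.
t = −τ·ln(1 − 0.86) = −0.7204·ln(0.14) = 1.416 s.

1.42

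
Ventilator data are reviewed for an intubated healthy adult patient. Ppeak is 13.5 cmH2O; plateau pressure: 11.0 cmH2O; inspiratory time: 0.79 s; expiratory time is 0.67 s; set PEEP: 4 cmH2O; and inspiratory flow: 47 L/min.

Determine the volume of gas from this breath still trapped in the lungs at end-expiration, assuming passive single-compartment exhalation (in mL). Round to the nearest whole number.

58

Flow: 47 L/min ÷ 60 = 0.7833 L/s.
Vt = flow × Ti = 0.7833 L/s × 0.79 s × 1000 mL/L = 618.81 mL.
R = (PIP − Pplat)/V̇ = (13.5 − 11.0) / 0.7833 = 2.5/0.7833 = 3.192 cmH2O·s/L.
C = Vt/(Pplat − PEEP) = 618.81 / (11.0 − 4) = 618.81/7.0 = 88.401 mL/cmH2O.
τ = R × C = 3.192 × 0.0884 L/cmH2O = 0.2822 s.
Fraction remaining = e^(−Te/τ) = e^(−0.67/0.2822) = 0.09309.
Trapped volume = 618.81 × 0.09309 = 57.605 mL.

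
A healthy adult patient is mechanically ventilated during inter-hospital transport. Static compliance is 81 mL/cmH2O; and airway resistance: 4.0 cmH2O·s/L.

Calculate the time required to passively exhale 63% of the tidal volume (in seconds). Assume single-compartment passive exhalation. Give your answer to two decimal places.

0.32

τ = R × C = 4.0 × 81 mL/cmH2O = 4.0 × 0.081 L/cmH2O = 0.324 s.
Exhaled fraction f = 1 − e^(−t/τ) → t = −τ·ln(1 − f) = −0.324·ln(0.37) = 0.3221 s.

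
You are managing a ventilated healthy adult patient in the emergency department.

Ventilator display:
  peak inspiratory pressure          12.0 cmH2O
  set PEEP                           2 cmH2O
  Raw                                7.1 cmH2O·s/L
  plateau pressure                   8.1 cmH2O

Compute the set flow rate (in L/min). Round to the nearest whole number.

flow = (PIP − Pplat) / Raw = (12.0 − 8.1) / 7.1 = 0.5493 L/s × 60 = 32.958 L/min.

33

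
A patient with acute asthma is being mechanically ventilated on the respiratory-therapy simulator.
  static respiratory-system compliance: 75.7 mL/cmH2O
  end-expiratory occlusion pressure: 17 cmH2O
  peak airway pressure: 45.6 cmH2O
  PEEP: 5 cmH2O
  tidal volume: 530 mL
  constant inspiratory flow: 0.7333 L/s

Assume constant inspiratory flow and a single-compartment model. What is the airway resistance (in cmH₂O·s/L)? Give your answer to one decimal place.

Total PEEP = 17 cmH2O (set 5 + intrinsic 12); this is the baseline alveolar pressure.
Equation of motion (constant flow): PIP = Vt/C + R·V̇ + PEEP.
R·V̇ = PIP − Vt/C − PEEP = 45.6 − 530/75.7 − 17 = 45.6 − 7.001 − 17 = 21.599 cmH2O.
R = 21.599 / 0.7333 = 29.455 cmH2O·s/L.

29.5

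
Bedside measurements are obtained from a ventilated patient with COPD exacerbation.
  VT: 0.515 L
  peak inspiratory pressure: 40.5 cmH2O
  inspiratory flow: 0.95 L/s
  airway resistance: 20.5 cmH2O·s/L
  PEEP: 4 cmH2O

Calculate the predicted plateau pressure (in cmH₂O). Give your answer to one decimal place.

21.0

Pplat = PIP − Raw × flow = 40.5 − 20.5 × 0.95 = 40.5 − 19.475 = 21.025 cmH2O.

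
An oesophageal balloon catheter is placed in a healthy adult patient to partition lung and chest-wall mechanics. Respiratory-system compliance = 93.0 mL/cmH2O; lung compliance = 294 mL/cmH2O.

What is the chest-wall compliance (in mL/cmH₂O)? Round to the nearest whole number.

136

1/Ccw = 1/Crs − 1/CL.
1/Ccw = 1/93.0 − 1/294 = 0.007351.
Ccw = 136.04 mL/cmH2O.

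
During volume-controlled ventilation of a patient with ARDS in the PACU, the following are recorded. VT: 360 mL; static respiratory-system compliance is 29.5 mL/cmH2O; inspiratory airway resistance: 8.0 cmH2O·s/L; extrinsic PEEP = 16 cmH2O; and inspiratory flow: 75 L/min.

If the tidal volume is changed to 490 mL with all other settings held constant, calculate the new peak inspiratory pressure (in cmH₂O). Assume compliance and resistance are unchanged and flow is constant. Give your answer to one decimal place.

42.6

Flow: 75 L/min ÷ 60 = 1.25 L/s.
PIP = Vt/C + R·V̇ + PEEP (constant-flow equation of motion).
Only the elastic term changes: ΔPIP = ΔVt / C = (490 − 360) / 29.5 = 4.407 cmH2O.
Original PIP = 360/29.5 + 8.0×1.25 + 16 = 38.203 cmH2O; new PIP = 38.203 + (4.407) = 42.61 cmH2O.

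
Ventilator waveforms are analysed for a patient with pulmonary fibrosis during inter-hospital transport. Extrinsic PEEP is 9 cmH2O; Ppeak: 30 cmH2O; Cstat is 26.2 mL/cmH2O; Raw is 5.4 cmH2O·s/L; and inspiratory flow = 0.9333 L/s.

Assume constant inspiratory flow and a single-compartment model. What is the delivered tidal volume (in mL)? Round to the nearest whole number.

Equation of motion (constant flow): PIP = Vt/C + R·V̇ + PEEP.
Vt/C = PIP − R·V̇ − PEEP = 30 − 5.04 − 9 = 15.96 cmH2O.
Vt = C × 15.96 = 26.2 × 15.96 = 418.15 mL.

418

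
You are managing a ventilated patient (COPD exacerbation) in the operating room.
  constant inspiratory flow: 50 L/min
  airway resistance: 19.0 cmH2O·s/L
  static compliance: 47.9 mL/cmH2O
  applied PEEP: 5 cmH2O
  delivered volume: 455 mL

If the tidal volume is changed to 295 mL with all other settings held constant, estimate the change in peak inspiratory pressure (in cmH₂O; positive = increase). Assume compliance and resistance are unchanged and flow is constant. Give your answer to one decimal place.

PIP = Vt/C + R·V̇ + PEEP (constant-flow equation of motion).
Only the elastic term changes: ΔPIP = ΔVt / C = (295 − 455) / 47.9 = -3.34 cmH2O.

-3.3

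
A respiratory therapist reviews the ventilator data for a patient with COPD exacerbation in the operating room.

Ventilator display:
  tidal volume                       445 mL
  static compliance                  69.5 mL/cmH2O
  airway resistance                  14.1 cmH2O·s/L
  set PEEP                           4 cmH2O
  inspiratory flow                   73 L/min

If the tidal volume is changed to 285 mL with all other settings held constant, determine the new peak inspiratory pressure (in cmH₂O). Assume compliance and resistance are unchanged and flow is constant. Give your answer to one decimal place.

Flow: 73 L/min ÷ 60 = 1.2167 L/s.
PIP = Vt/C + R·V̇ + PEEP (constant-flow equation of motion).
Only the elastic term changes: ΔPIP = ΔVt / C = (285 − 445) / 69.5 = -2.302 cmH2O.
Original PIP = 445/69.5 + 14.1×1.2167 + 4 = 27.558 cmH2O; new PIP = 27.558 + (-2.302) = 25.256 cmH2O.

25.3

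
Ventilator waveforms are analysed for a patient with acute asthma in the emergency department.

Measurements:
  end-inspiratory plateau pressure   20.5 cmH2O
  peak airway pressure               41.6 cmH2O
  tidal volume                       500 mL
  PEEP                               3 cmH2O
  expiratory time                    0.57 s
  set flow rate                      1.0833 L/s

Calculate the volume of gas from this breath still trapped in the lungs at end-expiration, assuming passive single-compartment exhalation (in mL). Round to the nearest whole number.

R = (PIP − Pplat)/V̇ = (41.6 − 20.5) / 1.0833 = 21.1/1.0833 = 19.478 cmH2O·s/L.
C = Vt/(Pplat − PEEP) = 500.0 / (20.5 − 3) = 500.0/17.5 = 28.571 mL/cmH2O.
τ = R × C = 19.478 × 0.02857 L/cmH2O = 0.5565 s.
Fraction remaining = e^(−Te/τ) = e^(−0.57/0.5565) = 0.3591.
Trapped volume = 500.0 × 0.3591 = 179.55 mL.

180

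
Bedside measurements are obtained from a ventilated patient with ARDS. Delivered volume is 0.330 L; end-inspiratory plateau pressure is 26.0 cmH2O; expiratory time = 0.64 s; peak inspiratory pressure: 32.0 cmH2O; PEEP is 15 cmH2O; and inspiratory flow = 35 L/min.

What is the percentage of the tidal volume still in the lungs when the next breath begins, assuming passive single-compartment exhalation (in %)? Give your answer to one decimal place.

Flow: 35 L/min ÷ 60 = 0.5833 L/s.
R = (PIP − Pplat)/V̇ = (32.0 − 26.0) / 0.5833 = 6.0/0.5833 = 10.286 cmH2O·s/L.
C = Vt/(Pplat − PEEP) = 330.0 / (26.0 − 15) = 330.0/11.0 = 30.0 mL/cmH2O.
τ = R × C = 10.286 × 0.03 L/cmH2O = 0.3086 s.
Fraction remaining at end-expiration = e^(−Te/τ) = e^(−0.64/0.3086) = 0.1257 → 12.57%.

12.6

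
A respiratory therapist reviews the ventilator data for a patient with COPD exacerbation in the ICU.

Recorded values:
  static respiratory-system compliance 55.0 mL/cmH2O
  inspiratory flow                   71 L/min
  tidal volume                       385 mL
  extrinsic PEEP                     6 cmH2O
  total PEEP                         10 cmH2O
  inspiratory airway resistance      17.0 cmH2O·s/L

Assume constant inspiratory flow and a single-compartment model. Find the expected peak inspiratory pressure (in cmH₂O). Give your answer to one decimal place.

Flow: 71 L/min ÷ 60 = 1.1833 L/s.
Total PEEP = 10 cmH2O (set 6 + intrinsic 4); this is the baseline alveolar pressure.
Equation of motion (constant flow): PIP = Vt/C + R·V̇ + PEEP.
PIP = 385/55.0 + 17.0×1.1833 + 10 = 7.0 + 20.116 + 10 = 37.116 cmH2O.

37.1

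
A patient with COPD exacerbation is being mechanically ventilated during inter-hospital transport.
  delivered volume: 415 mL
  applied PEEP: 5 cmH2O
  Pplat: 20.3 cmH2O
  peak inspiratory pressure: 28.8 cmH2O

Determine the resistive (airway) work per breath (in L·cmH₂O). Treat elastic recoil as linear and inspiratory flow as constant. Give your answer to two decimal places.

3.53

With constant inspiratory flow the resistive pressure is constant at PIP − Pplat = 28.8 − 20.3 = 8.5 cmH2O, so resistive work = 8.5 × 0.415 = 3.528 L·cmH2O.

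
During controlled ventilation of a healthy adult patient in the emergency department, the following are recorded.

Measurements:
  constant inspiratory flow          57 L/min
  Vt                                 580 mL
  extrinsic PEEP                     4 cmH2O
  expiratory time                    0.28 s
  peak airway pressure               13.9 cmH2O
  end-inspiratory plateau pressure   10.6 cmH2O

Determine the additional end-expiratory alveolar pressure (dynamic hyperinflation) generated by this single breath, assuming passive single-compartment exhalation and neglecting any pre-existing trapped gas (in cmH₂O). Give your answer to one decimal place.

Flow: 57 L/min ÷ 60 = 0.95 L/s.
R = (PIP − Pplat)/V̇ = (13.9 − 10.6) / 0.95 = 3.3/0.95 = 3.474 cmH2O·s/L.
C = Vt/(Pplat − PEEP) = 580.0 / (10.6 − 4) = 580.0/6.6 = 87.879 mL/cmH2O.
τ = R × C = 3.474 × 0.08788 L/cmH2O = 0.3053 s.
Fraction remaining = e^(−Te/τ) = e^(−0.28/0.3053) = 0.3997; trapped volume = 580.0 × 0.3997 = 231.83 mL.
Additional alveolar pressure from trapping ≈ V_trapped / C = 231.83 / 87.879 = 2.638 cmH2O.

2.6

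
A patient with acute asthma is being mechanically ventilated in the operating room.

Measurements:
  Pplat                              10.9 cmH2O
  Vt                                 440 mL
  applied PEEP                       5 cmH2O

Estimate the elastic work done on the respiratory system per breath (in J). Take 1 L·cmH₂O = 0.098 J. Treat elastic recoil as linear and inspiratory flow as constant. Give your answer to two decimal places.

Elastic work ≈ ½ × (Pplat − PEEP) × Vt = 0.5 × (10.9 − 5) × 0.440 L = 0.5 × 5.9 × 0.440 = 1.298 L·cmH2O.
× 0.098 J/(L·cmH2O) → 0.1272 J.

0.13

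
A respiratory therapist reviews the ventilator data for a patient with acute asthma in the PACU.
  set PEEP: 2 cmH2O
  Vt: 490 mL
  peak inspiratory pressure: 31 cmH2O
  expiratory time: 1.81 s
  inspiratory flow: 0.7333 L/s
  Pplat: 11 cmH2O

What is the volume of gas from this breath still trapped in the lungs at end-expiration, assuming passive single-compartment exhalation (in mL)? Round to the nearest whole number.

R = (PIP − Pplat)/V̇ = (31 − 11) / 0.7333 = 20.0/0.7333 = 27.274 cmH2O·s/L.
C = Vt/(Pplat − PEEP) = 490.0 / (11 − 2) = 490.0/9.0 = 54.444 mL/cmH2O.
τ = R × C = 27.274 × 0.05444 L/cmH2O = 1.485 s.
Fraction remaining = e^(−Te/τ) = e^(−1.81/1.485) = 0.2956.
Trapped volume = 490.0 × 0.2956 = 144.84 mL.

145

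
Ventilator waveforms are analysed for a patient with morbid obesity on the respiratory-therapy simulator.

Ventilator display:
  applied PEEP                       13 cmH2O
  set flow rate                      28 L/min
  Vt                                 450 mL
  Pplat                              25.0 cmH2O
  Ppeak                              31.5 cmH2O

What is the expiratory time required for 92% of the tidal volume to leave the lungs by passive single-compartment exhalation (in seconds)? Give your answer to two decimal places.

1.32

Flow: 28 L/min ÷ 60 = 0.4667 L/s.
R = (PIP − Pplat)/V̇ = (31.5 − 25.0) / 0.4667 = 6.5/0.4667 = 13.928 cmH2O·s/L.
C = Vt/(Pplat − PEEP) = 450.0 / (25.0 − 13) = 450.0/12.0 = 37.5 mL/cmH2O.
τ = R × C = 13.928 × 0.0375 L/cmH2O = 0.5223 s.
t = −τ·ln(1 − 0.92) = −0.5223·ln(0.08) = 1.319 s.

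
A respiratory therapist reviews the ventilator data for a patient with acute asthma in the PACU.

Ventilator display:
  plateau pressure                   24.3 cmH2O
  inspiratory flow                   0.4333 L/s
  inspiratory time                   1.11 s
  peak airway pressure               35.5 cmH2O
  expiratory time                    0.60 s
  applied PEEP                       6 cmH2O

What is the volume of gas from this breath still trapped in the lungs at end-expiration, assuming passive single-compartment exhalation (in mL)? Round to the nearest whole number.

Vt = flow × Ti = 0.4333 L/s × 1.11 s × 1000 mL/L = 480.96 mL.
R = (PIP − Pplat)/V̇ = (35.5 − 24.3) / 0.4333 = 11.2/0.4333 = 25.848 cmH2O·s/L.
C = Vt/(Pplat − PEEP) = 480.96 / (24.3 − 6) = 480.96/18.3 = 26.282 mL/cmH2O.
τ = R × C = 25.848 × 0.02628 L/cmH2O = 0.6793 s.
Fraction remaining = e^(−Te/τ) = e^(−0.60/0.6793) = 0.4134.
Trapped volume = 480.96 × 0.4134 = 198.83 mL.

199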